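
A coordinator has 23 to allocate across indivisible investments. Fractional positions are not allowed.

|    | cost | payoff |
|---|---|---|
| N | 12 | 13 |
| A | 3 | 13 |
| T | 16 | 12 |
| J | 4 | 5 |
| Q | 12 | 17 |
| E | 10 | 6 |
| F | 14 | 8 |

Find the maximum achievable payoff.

Allowing fractional choices, the relaxed optimum would be about 39.3, but investments are indivisible.
A + J + Q: cost 3 + 4 + 12 = 19 ≤ 23, payoff 13 + 5 + 17 = 35.
N + A + J: cost 12 + 3 + 4 = 19 ≤ 23, payoff 13 + 13 + 5 = 31.
Best is A, J, and Q with total payoff 35.

35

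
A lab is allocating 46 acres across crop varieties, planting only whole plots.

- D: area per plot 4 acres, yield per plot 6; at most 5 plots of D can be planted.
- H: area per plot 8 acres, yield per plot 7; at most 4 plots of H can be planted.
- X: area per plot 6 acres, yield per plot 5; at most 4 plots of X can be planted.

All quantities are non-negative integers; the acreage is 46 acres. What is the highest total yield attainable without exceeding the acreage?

Take 5×D, 1×H, and 3×X: area 46 ≤ 46, yield 5·6 + 1·7 + 3·5 = 52.
D has the best ratio (6/4) and is taken to its limit of 5; remaining capacity is filled optimally with the others.

52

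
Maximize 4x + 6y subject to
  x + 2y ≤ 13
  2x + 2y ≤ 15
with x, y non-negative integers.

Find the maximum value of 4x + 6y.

40

(x,y)=(1,6) is feasible, giving 40.
(x,y)=(2,5) is feasible, giving 38.
(x,y)=(3,4) is feasible, giving 36.
Maximum is 40 at (x,y)=(1,6).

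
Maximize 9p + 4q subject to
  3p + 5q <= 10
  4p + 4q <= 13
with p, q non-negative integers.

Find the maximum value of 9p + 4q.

(p,q)=(3,0): 3·3+5·0=9≤10, 4·3+4·0=12≤13, objective 27.
(p,q)=(2,0): 3·2+5·0=6≤10, 4·2+4·0=8≤13, objective 18.
No feasible integer point exceeds 27.

27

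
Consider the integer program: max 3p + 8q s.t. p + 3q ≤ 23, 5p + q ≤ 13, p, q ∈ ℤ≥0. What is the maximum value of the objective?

The continuous relaxation peaks at (1.14, 7.29) with value 61.71; rounding to a feasible lattice point costs some objective.
(p,q)=(1,7): 1·1+3·7=22≤23, 5·1+1·7=12≤13, objective 59.
(p,q)=(0,7): 1·0+3·7=21≤23, 5·0+1·7=7≤13, objective 56.
No feasible integer point exceeds 59.

59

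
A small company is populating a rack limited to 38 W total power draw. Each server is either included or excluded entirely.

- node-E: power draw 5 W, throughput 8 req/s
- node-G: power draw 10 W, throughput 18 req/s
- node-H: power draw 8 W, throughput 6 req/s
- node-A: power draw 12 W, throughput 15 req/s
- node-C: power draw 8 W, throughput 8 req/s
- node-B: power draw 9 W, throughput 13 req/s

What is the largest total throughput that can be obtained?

node-E + node-G + node-C + node-B: power draw 5 + 10 + 8 + 9 = 32 ≤ 38, throughput 8 + 18 + 8 + 13 = 47.
node-E + node-G + node-A + node-B: power draw 5 + 10 + 12 + 9 = 36 ≤ 38, throughput 8 + 18 + 15 + 13 = 54.
node-E + node-G + node-A + node-C: power draw 5 + 10 + 12 + 8 = 35 ≤ 38, throughput 8 + 18 + 15 + 8 = 49.
Best is node-E, node-G, node-A, and node-B with total throughput 54.

54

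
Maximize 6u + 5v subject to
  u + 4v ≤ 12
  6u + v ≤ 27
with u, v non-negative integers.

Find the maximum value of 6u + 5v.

Relaxing integrality, the LP optimum is 34.83 at (u,v) = (4.17, 1.96), which is not an integer point.
(u,v)=(4,2): 1·4+4·2=12≤12, 6·4+1·2=26≤27, objective 34.
(u,v)=(4,1): 1·4+4·1=8≤12, 6·4+1·1=25≤27, objective 29.
The best lattice point is (4,2), giving 34.

34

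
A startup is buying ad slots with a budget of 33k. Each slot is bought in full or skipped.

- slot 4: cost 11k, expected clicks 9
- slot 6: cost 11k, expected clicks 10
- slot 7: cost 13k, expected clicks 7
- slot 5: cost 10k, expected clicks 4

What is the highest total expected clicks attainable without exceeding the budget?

This is a 0-1 knapsack instance.
Take slot 4, slot 6, and slot 5: cost 11 + 11 + 10 = 32 ≤ 33, expected clicks 9 + 10 + 4 = 23.
No other feasible combination does better.

23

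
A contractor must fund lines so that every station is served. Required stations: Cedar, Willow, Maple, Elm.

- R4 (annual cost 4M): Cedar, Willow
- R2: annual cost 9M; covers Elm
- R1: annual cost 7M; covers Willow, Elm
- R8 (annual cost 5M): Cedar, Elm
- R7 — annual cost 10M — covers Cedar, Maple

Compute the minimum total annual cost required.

17

The greedy cost-per-new-station heuristic would pick R4, R8, and R7 for 19, but a cheaper cover exists.
Choose R1 and R7: together they cover Cedar, Willow, Maple, Elm — every station.
Total annual cost: 7 + 10 = 17.
No cover costs less than 17.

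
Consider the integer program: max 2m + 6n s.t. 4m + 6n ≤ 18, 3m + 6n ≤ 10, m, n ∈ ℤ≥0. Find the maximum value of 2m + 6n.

Relaxing integrality, the LP optimum is 10.00 at (m,n) = (0, 1.67), which is not an integer point.
(m,n)=(1,1): 4·1+6·1=10≤18, 3·1+6·1=9≤10, objective 8.
(m,n)=(0,1): 4·0+6·1=6≤18, 3·0+6·1=6≤10, objective 6.
(m,n)=(2,0): 4·2+6·0=8≤18, 3·2+6·0=6≤10, objective 4.
No feasible integer point exceeds 8.

8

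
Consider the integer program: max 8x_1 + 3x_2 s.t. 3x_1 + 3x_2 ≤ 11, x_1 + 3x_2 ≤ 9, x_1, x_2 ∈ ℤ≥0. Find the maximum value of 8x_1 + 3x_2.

The continuous relaxation peaks at (3.67, 0) with value 29.33; rounding to a feasible lattice point costs some objective.
(x_1,x_2)=(3,0): 3·3+3·0=9≤11, 1·3+3·0=3≤9, objective 24.
(x_1,x_2)=(2,1): 3·2+3·1=9≤11, 1·2+3·1=5≤9, objective 19.
(x_1,x_2)=(2,0): 3·2+3·0=6≤11, 1·2+3·0=2≤9, objective 16.
Maximum is 24 at (x_1,x_2)=(3,0).

24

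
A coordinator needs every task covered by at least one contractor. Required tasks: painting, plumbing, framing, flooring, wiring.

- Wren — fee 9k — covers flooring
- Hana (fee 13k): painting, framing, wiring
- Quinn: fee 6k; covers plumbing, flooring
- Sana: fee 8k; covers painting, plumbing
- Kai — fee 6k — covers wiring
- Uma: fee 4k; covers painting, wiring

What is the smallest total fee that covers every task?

The greedy cost-per-new-task heuristic would pick Uma, Quinn, and Hana for 23, but a cheaper cover exists.
Choose Hana and Quinn: together they cover painting, plumbing, framing, flooring, wiring — every task.
Total fee: 13 + 6 = 19.
No cover costs less than 19.

19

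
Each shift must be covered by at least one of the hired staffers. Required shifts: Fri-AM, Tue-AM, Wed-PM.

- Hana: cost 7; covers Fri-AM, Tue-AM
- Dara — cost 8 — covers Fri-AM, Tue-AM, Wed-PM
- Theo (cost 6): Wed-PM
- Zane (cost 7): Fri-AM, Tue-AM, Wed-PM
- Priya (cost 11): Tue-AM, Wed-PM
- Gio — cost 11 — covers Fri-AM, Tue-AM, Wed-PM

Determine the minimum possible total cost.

7

Zane alone covers Fri-AM, Tue-AM, Wed-PM — every shift.
Total cost: 7.
No cover costs less than 7.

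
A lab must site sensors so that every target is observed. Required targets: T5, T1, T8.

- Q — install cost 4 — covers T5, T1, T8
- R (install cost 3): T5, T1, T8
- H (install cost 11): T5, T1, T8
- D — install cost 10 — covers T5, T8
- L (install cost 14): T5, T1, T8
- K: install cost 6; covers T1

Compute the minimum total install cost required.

3

This is a weighted set-cover instance.
R alone covers T5, T1, T8 — every target.
Total install cost: 3.
No cover costs less than 3.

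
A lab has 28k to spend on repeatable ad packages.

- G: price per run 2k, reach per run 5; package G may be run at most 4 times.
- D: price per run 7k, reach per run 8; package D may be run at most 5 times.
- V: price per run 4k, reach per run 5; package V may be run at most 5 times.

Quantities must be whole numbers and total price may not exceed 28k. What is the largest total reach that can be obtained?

45

4×G, 1×D, and 3×V: price 27 ≤ 28, reach 4·5 + 1·8 + 3·5 = 43.
4×G and 5×V: price 28 ≤ 28, reach 4·5 + 5·5 = 45.
Best is 45.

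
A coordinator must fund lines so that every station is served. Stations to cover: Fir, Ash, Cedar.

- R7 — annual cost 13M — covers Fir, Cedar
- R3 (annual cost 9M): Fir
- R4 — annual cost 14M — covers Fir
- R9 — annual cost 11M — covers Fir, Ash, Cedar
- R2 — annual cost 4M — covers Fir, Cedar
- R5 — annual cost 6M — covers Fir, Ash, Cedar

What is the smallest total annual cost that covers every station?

6

The greedy cost-per-new-station heuristic would pick R2 and R5 for 10, but a cheaper cover exists.
R5 alone covers Fir, Ash, Cedar — every station.
Total annual cost: 6.
No cover costs less than 6.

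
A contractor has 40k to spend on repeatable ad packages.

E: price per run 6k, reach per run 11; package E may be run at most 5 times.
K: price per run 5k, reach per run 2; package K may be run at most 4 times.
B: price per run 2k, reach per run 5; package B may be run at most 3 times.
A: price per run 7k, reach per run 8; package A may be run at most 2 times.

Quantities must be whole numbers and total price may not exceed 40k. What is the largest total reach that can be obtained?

70

B has the best ratio (5/2); taking only B gives at most 3×5 = 15 (stopped by the supply cap of 3).
Mixing does better — 5×E and 3×B: price 36 ≤ 40, reach 5·11 + 3·5 = 70.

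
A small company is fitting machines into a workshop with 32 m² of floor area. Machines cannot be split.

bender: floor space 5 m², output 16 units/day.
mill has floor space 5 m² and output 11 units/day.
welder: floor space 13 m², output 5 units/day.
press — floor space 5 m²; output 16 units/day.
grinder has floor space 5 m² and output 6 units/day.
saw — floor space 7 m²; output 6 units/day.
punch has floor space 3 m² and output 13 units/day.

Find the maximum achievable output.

68

bender + mill + press + grinder + saw + punch: floor space 5 + 5 + 5 + 5 + 7 + 3 = 30 ≤ 32, output 16 + 11 + 16 + 6 + 6 + 13 = 68.
bender + mill + press + grinder + punch: floor space 5 + 5 + 5 + 5 + 3 = 23 ≤ 32, output 16 + 11 + 16 + 6 + 13 = 62.
Best is bender, mill, press, grinder, saw, and punch with total output 68.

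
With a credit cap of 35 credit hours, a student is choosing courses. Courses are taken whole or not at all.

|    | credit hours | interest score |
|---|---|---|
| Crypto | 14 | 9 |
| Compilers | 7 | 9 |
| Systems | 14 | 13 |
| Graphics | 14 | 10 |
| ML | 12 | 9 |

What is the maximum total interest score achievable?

32

Allowing fractional choices, the relaxed optimum would be about 32.4, but courses are indivisible.
Compilers + Systems + Graphics: credit hours 7 + 14 + 14 = 35 ≤ 35, interest score 9 + 13 + 10 = 32.
Compilers + Systems + ML: credit hours 7 + 14 + 12 = 33 ≤ 35, interest score 9 + 13 + 9 = 31.
Best is Compilers, Systems, and Graphics with total interest score 32.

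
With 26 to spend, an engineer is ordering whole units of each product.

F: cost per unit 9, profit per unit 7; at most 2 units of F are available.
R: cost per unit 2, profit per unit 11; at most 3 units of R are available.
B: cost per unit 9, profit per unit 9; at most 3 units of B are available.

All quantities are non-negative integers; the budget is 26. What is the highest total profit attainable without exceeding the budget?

51

This is a bounded integer knapsack.
Take 3×R and 2×B: cost 24 ≤ 26, profit 3·11 + 2·9 = 51.
R has the best ratio (11/2) and is taken to its limit of 3; remaining capacity is filled optimally with the others.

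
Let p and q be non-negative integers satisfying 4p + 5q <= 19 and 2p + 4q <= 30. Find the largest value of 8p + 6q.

Relaxing integrality, the LP optimum is 38.00 at (p,q) = (4.75, 0), which is not an integer point.
(p,q)=(4,0): 4·4+5·0=16≤19, 2·4+4·0=8≤30, objective 32.
(p,q)=(3,1): 4·3+5·1=17≤19, 2·3+4·1=10≤30, objective 30.
No feasible integer point exceeds 32.

32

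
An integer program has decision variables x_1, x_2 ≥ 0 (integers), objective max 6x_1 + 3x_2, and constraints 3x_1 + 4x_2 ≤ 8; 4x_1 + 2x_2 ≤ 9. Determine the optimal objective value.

(x_1,x_2)=(2,0): 3·2+4·0=6≤8, 4·2+2·0=8≤9, objective 12.
(x_1,x_2)=(1,1): 3·1+4·1=7≤8, 4·1+2·1=6≤9, objective 9.
(x_1,x_2)=(1,0): 3·1+4·0=3≤8, 4·1+2·0=4≤9, objective 6.
The best lattice point is (2,0), giving 12.

12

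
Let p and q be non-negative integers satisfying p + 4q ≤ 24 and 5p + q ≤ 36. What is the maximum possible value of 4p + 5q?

44

Relaxing integrality, the LP optimum is 47.37 at (p,q) = (6.32, 4.42), which is not an integer point.
(p,q)=(6,4): 1·6+4·4=22≤24, 5·6+1·4=34≤36, objective 44.
(p,q)=(5,4): 1·5+4·4=21≤24, 5·5+1·4=29≤36, objective 40.
(p,q)=(6,3): 1·6+4·3=18≤24, 5·6+1·3=33≤36, objective 39.
(p,q)=(5,3): 1·5+4·3=17≤24, 5·5+1·3=28≤36, objective 35.
Maximum is 44 at (p,q)=(6,4).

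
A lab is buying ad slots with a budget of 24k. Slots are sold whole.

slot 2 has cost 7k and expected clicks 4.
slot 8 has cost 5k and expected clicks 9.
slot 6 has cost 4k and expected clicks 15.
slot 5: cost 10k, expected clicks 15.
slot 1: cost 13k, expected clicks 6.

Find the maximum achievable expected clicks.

39

This is an integer program with binary decision variables.
Take slot 8, slot 6, and slot 5: cost 5 + 4 + 10 = 19 ≤ 24, expected clicks 9 + 15 + 15 = 39.
No other feasible combination does better.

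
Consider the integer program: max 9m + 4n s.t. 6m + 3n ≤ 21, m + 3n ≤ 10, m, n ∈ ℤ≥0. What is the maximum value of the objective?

31

(m,n)=(3,1): 6·3+3·1=21≤21, 1·3+3·1=6≤10, objective 31.
(m,n)=(3,0): 6·3+3·0=18≤21, 1·3+3·0=3≤10, objective 27.
(m,n)=(2,2): 6·2+3·2=18≤21, 1·2+3·2=8≤10, objective 26.
Maximum is 31 at (m,n)=(3,1).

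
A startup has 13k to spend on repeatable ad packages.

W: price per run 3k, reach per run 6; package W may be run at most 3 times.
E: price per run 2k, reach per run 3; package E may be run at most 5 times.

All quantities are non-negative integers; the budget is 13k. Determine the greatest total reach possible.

24

This is a bounded integer knapsack.
3×W and 2×E: price 13 ≤ 13, reach 3·6 + 2·3 = 24.
1×W and 5×E: price 13 ≤ 13, reach 1·6 + 5·3 = 21.
Best is 24.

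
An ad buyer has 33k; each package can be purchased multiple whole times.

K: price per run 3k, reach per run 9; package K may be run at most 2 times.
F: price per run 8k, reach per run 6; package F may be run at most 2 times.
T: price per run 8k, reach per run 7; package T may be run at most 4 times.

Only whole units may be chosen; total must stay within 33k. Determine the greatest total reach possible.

39

This is a bounded integer knapsack.
2×K and 3×T: price 30 ≤ 33, reach 2·9 + 3·7 = 39.
2×K, 1×F, and 2×T: price 30 ≤ 33, reach 2·9 + 1·6 + 2·7 = 38.
Best is 39.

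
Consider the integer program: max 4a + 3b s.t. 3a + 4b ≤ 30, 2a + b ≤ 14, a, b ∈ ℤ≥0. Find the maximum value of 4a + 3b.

30

Relaxing integrality, the LP optimum is 31.60 at (a,b) = (5.2, 3.6), which is not an integer point.
(a,b)=(6,2): 3·6+4·2=26≤30, 2·6+1·2=14≤14, objective 30.
(a,b)=(5,3): 3·5+4·3=27≤30, 2·5+1·3=13≤14, objective 29.
(a,b)=(4,4): 3·4+4·4=28≤30, 2·4+1·4=12≤14, objective 28.
No feasible integer point exceeds 30.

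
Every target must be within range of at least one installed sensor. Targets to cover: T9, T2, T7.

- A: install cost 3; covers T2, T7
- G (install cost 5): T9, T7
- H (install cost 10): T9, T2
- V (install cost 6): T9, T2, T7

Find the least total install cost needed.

This is a weighted set-cover instance.
V alone covers T9, T2, T7 — every target.
Total install cost: 6.

6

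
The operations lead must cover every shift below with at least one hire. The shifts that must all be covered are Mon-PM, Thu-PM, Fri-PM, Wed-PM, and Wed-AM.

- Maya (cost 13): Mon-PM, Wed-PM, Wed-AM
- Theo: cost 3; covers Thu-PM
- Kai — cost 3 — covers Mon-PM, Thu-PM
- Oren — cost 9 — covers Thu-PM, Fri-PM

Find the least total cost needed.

22

The greedy cost-per-new-shift heuristic would pick Kai, Maya, and Oren for 25, but a cheaper cover exists.
Choose Maya and Oren: together they cover Mon-PM, Thu-PM, Fri-PM, Wed-PM, Wed-AM — every shift.
Total cost: 13 + 9 = 22.
No cover costs less than 22.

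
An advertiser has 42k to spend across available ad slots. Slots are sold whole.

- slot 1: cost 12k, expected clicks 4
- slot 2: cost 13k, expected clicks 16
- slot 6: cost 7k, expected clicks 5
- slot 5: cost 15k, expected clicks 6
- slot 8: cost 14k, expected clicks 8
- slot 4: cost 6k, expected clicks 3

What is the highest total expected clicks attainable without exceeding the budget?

32

Take slot 2, slot 6, slot 8, and slot 4: cost 13 + 7 + 14 + 6 = 40 ≤ 42, expected clicks 16 + 5 + 8 + 3 = 32.
No other feasible combination does better.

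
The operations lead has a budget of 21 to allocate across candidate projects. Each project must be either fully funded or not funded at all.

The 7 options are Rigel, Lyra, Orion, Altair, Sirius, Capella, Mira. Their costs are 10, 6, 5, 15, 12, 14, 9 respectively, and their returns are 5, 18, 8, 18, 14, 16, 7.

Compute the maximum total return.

36

Lyra + Capella: cost 6 + 14 = 20 ≤ 21, return 18 + 16 = 34.
Lyra + Altair: cost 6 + 15 = 21 ≤ 21, return 18 + 18 = 36.
Best is Lyra and Altair with total return 36.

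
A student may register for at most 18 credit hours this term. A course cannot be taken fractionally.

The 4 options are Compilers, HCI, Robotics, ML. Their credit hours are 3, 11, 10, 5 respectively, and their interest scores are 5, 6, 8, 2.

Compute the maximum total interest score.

This is a 0-1 knapsack instance.
Allowing fractional choices, the relaxed optimum would be about 15.7, but courses are indivisible.
Compilers + Robotics + ML: credit hours 3 + 10 + 5 = 18 ≤ 18, interest score 5 + 8 + 2 = 15.
Compilers + HCI: credit hours 3 + 11 = 14 ≤ 18, interest score 5 + 6 = 11.
Compilers + Robotics: credit hours 3 + 10 = 13 ≤ 18, interest score 5 + 8 = 13.
Best is Compilers, Robotics, and ML with total interest score 15.

15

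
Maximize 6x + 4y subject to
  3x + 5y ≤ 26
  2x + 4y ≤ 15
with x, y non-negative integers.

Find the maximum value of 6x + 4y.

42

(x,y)=(7,0) is feasible, giving 42.
(x,y)=(6,0) is feasible, giving 36.
No feasible integer point exceeds 42.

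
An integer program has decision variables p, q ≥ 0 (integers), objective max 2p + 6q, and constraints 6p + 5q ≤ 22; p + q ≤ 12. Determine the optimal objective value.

(p,q)=(0,4) is feasible, giving 24.
(p,q)=(1,3) is feasible, giving 20.
The best lattice point is (0,4), giving 24.

24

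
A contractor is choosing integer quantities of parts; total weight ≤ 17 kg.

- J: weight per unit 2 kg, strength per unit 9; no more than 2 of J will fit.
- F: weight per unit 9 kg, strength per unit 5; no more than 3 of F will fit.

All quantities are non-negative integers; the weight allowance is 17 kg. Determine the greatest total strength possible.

Take 2×J and 1×F: weight 13 ≤ 17, strength 2·9 + 1·5 = 23.
J has the best ratio (9/2) and is taken to its limit of 2; remaining capacity is filled optimally with the others.

23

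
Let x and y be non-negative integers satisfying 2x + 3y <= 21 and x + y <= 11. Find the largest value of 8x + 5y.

Relaxing integrality, the LP optimum is 84.00 at (x,y) = (10.5, 0), which is not an integer point.
(x,y)=(10,0): 2·10+3·0=20≤21, 1·10+1·0=10≤11, objective 80.
(x,y)=(9,1): 2·9+3·1=21≤21, 1·9+1·1=10≤11, objective 77.
(x,y)=(9,0): 2·9+3·0=18≤21, 1·9+1·0=9≤11, objective 72.
The best lattice point is (10,0), giving 80.

80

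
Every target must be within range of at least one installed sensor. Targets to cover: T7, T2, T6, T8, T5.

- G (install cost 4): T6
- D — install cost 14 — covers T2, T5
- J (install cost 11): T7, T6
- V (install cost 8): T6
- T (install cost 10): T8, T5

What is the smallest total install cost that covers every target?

35

The greedy cost-per-new-target heuristic would pick G, T, J, and D for 39, but a cheaper cover exists.
Choose D, J, and T: together they cover T7, T2, T6, T8, T5 — every target.
Total install cost: 14 + 11 + 10 = 35.
No cover costs less than 35.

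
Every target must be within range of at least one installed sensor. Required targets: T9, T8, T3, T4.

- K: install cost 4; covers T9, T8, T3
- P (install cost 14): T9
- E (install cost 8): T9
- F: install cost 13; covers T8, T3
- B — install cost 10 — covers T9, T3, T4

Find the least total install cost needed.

This is an integer covering problem.
Choose K and B: together they cover T9, T8, T3, T4 — every target.
Total install cost: 4 + 10 = 14.
No cover costs less than 14.

14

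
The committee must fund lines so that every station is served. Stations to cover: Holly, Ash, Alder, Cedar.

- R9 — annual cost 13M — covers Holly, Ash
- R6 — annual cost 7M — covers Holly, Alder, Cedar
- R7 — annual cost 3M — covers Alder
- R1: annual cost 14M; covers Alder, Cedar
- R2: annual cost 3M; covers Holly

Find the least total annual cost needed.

20

This is a weighted set-cover instance.
Choose R9 and R6: together they cover Holly, Ash, Alder, Cedar — every station.
Total annual cost: 13 + 7 = 20.
No cover costs less than 20.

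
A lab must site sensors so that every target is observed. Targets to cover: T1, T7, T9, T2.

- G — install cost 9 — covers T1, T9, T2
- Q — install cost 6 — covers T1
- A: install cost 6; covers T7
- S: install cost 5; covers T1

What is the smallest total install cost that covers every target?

15

Choose G and A: together they cover T1, T7, T9, T2 — every target.
Total install cost: 9 + 6 = 15.
No cover costs less than 15.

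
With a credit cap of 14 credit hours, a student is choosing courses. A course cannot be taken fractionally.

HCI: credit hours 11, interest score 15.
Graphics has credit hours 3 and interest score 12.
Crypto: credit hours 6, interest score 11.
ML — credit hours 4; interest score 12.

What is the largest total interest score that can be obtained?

Graphics + Crypto + ML: credit hours 3 + 6 + 4 = 13 ≤ 14, interest score 12 + 11 + 12 = 35.
HCI + Graphics: credit hours 11 + 3 = 14 ≤ 14, interest score 15 + 12 = 27.
Graphics + ML: credit hours 3 + 4 = 7 ≤ 14, interest score 12 + 12 = 24.
Best is Graphics, Crypto, and ML with total interest score 35.

35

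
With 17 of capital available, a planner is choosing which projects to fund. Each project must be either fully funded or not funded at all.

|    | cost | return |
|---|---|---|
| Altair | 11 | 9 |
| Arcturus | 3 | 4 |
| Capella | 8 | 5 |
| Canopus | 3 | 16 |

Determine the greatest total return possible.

29

Arcturus + Capella + Canopus: cost 3 + 8 + 3 = 14 ≤ 17, return 4 + 5 + 16 = 25.
Altair + Canopus: cost 11 + 3 = 14 ≤ 17, return 9 + 16 = 25.
Altair + Arcturus + Canopus: cost 11 + 3 + 3 = 17 ≤ 17, return 9 + 4 + 16 = 29.
Best is Altair, Arcturus, and Canopus with total return 29.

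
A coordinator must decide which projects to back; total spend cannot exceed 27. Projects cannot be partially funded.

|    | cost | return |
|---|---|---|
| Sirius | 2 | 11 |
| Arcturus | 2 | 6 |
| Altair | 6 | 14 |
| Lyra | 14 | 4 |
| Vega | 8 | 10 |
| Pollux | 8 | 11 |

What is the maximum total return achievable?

52

Sirius + Arcturus + Altair + Vega + Pollux: cost 2 + 2 + 6 + 8 + 8 = 26 ≤ 27, return 11 + 6 + 14 + 10 + 11 = 52.
Sirius + Altair + Vega + Pollux: cost 2 + 6 + 8 + 8 = 24 ≤ 27, return 11 + 14 + 10 + 11 = 46.
Best is Sirius, Arcturus, Altair, Vega, and Pollux with total return 52.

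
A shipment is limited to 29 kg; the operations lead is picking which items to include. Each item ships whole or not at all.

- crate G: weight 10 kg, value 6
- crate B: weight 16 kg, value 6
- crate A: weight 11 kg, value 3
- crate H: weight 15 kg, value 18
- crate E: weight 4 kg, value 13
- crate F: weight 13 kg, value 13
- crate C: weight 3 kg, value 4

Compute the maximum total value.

37

Treat it as a binary knapsack problem.
Allowing fractional choices, the relaxed optimum would be about 42.0, but items are indivisible.
crate H + crate E + crate C: weight 15 + 4 + 3 = 22 ≤ 29, value 18 + 13 + 4 = 35.
crate G + crate H + crate E: weight 10 + 15 + 4 = 29 ≤ 29, value 6 + 18 + 13 = 37.
crate G + crate E + crate F: weight 10 + 4 + 13 = 27 ≤ 29, value 6 + 13 + 13 = 32.
Best is crate G, crate H, and crate E with total value 37.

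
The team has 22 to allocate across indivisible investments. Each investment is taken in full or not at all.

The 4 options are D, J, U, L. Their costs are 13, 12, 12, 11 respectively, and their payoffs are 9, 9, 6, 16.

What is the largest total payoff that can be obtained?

16

Allowing fractional choices, the relaxed optimum would be about 24.2, but investments are indivisible.
L: cost 11 ≤ 22, payoff 16.
D: cost 13 ≤ 22, payoff 9.
J: cost 12 ≤ 22, payoff 9.
Best is L with total payoff 16.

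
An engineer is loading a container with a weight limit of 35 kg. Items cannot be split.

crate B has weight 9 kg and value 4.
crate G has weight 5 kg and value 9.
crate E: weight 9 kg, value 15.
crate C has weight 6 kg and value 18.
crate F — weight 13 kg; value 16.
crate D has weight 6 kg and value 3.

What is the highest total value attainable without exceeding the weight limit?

58

crate E + crate C + crate F + crate D: weight 9 + 6 + 13 + 6 = 34 ≤ 35, value 15 + 18 + 16 + 3 = 52.
crate G + crate E + crate C + crate F: weight 5 + 9 + 6 + 13 = 33 ≤ 35, value 9 + 15 + 18 + 16 = 58.
Best is crate G, crate E, crate C, and crate F with total value 58.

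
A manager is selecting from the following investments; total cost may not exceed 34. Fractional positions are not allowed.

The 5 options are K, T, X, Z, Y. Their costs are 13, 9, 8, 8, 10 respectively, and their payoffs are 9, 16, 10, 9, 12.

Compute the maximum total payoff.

This is a 0-1 knapsack instance.
Allowing fractional choices, the relaxed optimum would be about 45.9, but investments are indivisible.
T + Z + Y: cost 9 + 8 + 10 = 27 ≤ 34, payoff 16 + 9 + 12 = 37.
K + T + Y: cost 13 + 9 + 10 = 32 ≤ 34, payoff 9 + 16 + 12 = 37.
T + X + Y: cost 9 + 8 + 10 = 27 ≤ 34, payoff 16 + 10 + 12 = 38.
Best is T, X, and Y with total payoff 38.

38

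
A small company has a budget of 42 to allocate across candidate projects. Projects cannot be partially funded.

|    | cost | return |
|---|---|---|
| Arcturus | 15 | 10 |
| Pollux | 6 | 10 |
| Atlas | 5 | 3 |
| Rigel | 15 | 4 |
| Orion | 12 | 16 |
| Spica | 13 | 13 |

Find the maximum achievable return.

Allowing fractional choices, the relaxed optimum would be about 46.3, but projects are indivisible.
Pollux + Orion + Spica: cost 6 + 12 + 13 = 31 ≤ 42, return 10 + 16 + 13 = 39.
Pollux + Atlas + Orion + Spica: cost 6 + 5 + 12 + 13 = 36 ≤ 42, return 10 + 3 + 16 + 13 = 42.
Arcturus + Pollux + Atlas + Orion: cost 15 + 6 + 5 + 12 = 38 ≤ 42, return 10 + 10 + 3 + 16 = 39.
Best is Pollux, Atlas, Orion, and Spica with total return 42.

42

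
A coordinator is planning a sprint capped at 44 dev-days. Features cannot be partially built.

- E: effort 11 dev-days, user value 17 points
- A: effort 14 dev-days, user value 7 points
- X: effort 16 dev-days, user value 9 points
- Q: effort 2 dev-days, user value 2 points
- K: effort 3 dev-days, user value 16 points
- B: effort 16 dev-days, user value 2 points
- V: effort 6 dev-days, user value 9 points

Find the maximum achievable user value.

53

This is a 0-1 knapsack instance.
Allowing fractional choices, the relaxed optimum would be about 56.0, but features are indivisible.
E + X + K + V: effort 11 + 16 + 3 + 6 = 36 ≤ 44, user value 17 + 9 + 16 + 9 = 51.
E + X + Q + K + V: effort 11 + 16 + 2 + 3 + 6 = 38 ≤ 44, user value 17 + 9 + 2 + 16 + 9 = 53.
E + A + Q + K + V: effort 11 + 14 + 2 + 3 + 6 = 36 ≤ 44, user value 17 + 7 + 2 + 16 + 9 = 51.
Best is E, X, Q, K, and V with total user value 53.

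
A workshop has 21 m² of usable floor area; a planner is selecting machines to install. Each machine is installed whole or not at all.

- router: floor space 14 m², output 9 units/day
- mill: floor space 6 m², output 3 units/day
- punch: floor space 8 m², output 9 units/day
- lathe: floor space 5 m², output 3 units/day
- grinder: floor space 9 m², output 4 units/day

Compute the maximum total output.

mill + punch + lathe: floor space 6 + 8 + 5 = 19 ≤ 21, output 3 + 9 + 3 = 15.
punch + grinder: floor space 8 + 9 = 17 ≤ 21, output 9 + 4 = 13.
Best is mill, punch, and lathe with total output 15.

15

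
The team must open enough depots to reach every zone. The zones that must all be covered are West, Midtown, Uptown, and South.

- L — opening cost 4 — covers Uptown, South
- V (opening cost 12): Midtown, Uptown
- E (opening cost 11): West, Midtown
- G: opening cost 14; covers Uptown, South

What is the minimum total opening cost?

15

This is a weighted set-cover instance.
Choose L and E: together they cover West, Midtown, Uptown, South — every zone.
Total opening cost: 4 + 11 = 15.
No cover costs less than 15.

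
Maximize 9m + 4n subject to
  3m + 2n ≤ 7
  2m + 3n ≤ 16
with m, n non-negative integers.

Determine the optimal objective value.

18

Relaxing integrality, the LP optimum is 21.00 at (m,n) = (2.33, 0), which is not an integer point.
(m,n)=(2,0): 3·2+2·0=6≤7, 2·2+3·0=4≤16, objective 18.
(m,n)=(1,1): 3·1+2·1=5≤7, 2·1+3·1=5≤16, objective 13.
(m,n)=(1,0): 3·1+2·0=3≤7, 2·1+3·0=2≤16, objective 9.
Maximum is 18 at (m,n)=(2,0).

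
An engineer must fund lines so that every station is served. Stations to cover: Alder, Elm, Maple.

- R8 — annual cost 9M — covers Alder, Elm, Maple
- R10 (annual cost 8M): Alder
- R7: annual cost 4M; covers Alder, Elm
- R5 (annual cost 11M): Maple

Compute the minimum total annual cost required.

9

This is an integer covering problem.
The greedy cost-per-new-station heuristic would pick R7 and R8 for 13, but a cheaper cover exists.
R8 alone covers Alder, Elm, Maple — every station.
Total annual cost: 9.
No cover costs less than 9.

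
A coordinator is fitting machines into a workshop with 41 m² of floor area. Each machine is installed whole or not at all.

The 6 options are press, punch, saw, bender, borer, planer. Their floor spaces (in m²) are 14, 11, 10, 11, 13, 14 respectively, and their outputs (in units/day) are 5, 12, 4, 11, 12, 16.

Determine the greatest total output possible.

This is a 0-1 knapsack instance.
punch + borer + planer: floor space 11 + 13 + 14 = 38 ≤ 41, output 12 + 12 + 16 = 40.
punch + bender + planer: floor space 11 + 11 + 14 = 36 ≤ 41, output 12 + 11 + 16 = 39.
Best is punch, borer, and planer with total output 40.

40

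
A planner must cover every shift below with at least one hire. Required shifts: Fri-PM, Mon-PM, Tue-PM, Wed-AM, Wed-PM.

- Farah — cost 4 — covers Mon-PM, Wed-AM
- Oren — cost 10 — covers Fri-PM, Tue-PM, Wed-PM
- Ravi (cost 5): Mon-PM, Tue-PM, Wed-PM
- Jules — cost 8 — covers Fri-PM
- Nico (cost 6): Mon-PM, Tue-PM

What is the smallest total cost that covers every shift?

14

This is an integer covering problem.
The greedy cost-per-new-shift heuristic would pick Ravi, Farah, and Jules for 17, but a cheaper cover exists.
Choose Farah and Oren: together they cover Fri-PM, Mon-PM, Tue-PM, Wed-AM, Wed-PM — every shift.
Total cost: 4 + 10 = 14.
No cover costs less than 14.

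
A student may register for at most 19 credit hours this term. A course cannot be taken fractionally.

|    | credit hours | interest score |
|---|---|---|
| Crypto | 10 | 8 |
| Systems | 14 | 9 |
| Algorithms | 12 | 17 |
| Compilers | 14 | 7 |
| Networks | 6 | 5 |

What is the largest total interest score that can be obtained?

22

Allowing fractional choices, the relaxed optimum would be about 22.8, but courses are indivisible.
Algorithms: credit hours 12 ≤ 19, interest score 17.
Algorithms + Networks: credit hours 12 + 6 = 18 ≤ 19, interest score 17 + 5 = 22.
Best is Algorithms and Networks with total interest score 22.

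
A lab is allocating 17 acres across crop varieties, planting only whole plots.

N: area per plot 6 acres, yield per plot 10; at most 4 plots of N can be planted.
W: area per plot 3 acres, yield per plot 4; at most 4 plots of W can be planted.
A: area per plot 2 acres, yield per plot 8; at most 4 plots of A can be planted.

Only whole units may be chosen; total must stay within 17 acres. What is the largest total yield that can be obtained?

46

A has the best ratio (8/2); taking only A gives at most 4×8 = 32 (stopped by the supply cap of 4).
Mixing does better — 1×N, 1×W, and 4×A: area 17 ≤ 17, yield 1·10 + 1·4 + 4·8 = 46.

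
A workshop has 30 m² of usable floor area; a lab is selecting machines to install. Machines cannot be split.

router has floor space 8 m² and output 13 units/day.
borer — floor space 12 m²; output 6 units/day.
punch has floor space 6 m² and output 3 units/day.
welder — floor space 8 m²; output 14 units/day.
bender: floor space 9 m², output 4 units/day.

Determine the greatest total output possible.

router + welder + bender: floor space 8 + 8 + 9 = 25 ≤ 30, output 13 + 14 + 4 = 31.
router + punch + welder: floor space 8 + 6 + 8 = 22 ≤ 30, output 13 + 3 + 14 = 30.
router + borer + welder: floor space 8 + 12 + 8 = 28 ≤ 30, output 13 + 6 + 14 = 33.
Best is router, borer, and welder with total output 33.

33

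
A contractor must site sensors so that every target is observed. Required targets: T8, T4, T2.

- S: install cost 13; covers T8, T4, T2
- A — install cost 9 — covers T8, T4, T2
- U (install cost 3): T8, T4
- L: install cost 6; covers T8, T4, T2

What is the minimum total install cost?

L alone covers T8, T4, T2 — every target.
Total install cost: 6.

6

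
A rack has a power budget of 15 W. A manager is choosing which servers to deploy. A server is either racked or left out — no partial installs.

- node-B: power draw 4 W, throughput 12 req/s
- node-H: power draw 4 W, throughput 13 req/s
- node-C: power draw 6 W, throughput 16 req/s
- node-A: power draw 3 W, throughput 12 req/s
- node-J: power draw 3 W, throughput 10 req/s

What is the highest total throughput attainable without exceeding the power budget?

Allowing fractional choices, the relaxed optimum would be about 49.7, but servers are indivisible.
node-B + node-H + node-A + node-J: power draw 4 + 4 + 3 + 3 = 14 ≤ 15, throughput 12 + 13 + 12 + 10 = 47.
node-B + node-H + node-C: power draw 4 + 4 + 6 = 14 ≤ 15, throughput 12 + 13 + 16 = 41.
node-H + node-C + node-A: power draw 4 + 6 + 3 = 13 ≤ 15, throughput 13 + 16 + 12 = 41.
Best is node-B, node-H, node-A, and node-J with total throughput 47.

47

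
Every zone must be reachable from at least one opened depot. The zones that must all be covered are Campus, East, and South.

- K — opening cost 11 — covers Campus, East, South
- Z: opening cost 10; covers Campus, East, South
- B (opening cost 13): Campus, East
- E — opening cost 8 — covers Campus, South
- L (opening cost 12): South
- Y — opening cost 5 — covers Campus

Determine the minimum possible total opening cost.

Z alone covers Campus, East, South — every zone.
Total opening cost: 10.
No cover costs less than 10.

10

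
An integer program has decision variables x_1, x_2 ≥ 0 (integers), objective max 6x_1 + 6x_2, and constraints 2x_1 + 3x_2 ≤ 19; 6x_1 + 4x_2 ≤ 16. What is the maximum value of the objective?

(x_1,x_2)=(0,4): 2·0+3·4=12≤19, 6·0+4·4=16≤16, objective 24.
(x_1,x_2)=(0,3): 2·0+3·3=9≤19, 6·0+4·3=12≤16, objective 18.
Maximum is 24 at (x_1,x_2)=(0,4).

24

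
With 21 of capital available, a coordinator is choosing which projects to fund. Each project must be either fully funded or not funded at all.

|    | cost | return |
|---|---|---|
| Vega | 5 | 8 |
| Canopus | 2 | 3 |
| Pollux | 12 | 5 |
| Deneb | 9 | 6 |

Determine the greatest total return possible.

17

Allowing fractional choices, the relaxed optimum would be about 19.1, but projects are indivisible.
Vega + Deneb: cost 5 + 9 = 14 ≤ 21, return 8 + 6 = 14.
Vega + Canopus + Pollux: cost 5 + 2 + 12 = 19 ≤ 21, return 8 + 3 + 5 = 16.
Vega + Canopus + Deneb: cost 5 + 2 + 9 = 16 ≤ 21, return 8 + 3 + 6 = 17.
Best is Vega, Canopus, and Deneb with total return 17.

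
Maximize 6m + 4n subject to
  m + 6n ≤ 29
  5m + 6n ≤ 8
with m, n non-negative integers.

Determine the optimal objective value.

Relaxing integrality, the LP optimum is 9.60 at (m,n) = (1.6, 0), which is not an integer point.
(m,n)=(1,0): 1·1+6·0=1≤29, 5·1+6·0=5≤8, objective 6.
(m,n)=(0,1): 1·0+6·1=6≤29, 5·0+6·1=6≤8, objective 4.
(m,n)=(0,0): 1·0+6·0=0≤29, 5·0+6·0=0≤8, objective 0.
Maximum is 6 at (m,n)=(1,0).

6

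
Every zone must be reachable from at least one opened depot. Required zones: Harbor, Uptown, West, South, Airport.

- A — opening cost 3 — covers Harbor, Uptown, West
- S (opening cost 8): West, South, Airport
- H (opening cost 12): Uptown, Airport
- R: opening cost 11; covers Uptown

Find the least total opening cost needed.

11

Choose A and S: together they cover Harbor, Uptown, West, South, Airport — every zone.
Total opening cost: 3 + 8 = 11.
No cover costs less than 11.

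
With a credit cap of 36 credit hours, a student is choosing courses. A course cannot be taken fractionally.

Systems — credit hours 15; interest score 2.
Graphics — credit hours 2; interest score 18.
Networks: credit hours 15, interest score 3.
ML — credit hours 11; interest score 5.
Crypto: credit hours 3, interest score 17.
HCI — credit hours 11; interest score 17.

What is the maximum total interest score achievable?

This is a 0-1 knapsack instance.
Systems + Graphics + Crypto + HCI: credit hours 15 + 2 + 3 + 11 = 31 ≤ 36, interest score 2 + 18 + 17 + 17 = 54.
Graphics + Networks + Crypto + HCI: credit hours 2 + 15 + 3 + 11 = 31 ≤ 36, interest score 18 + 3 + 17 + 17 = 55.
Graphics + ML + Crypto + HCI: credit hours 2 + 11 + 3 + 11 = 27 ≤ 36, interest score 18 + 5 + 17 + 17 = 57.
Best is Graphics, ML, Crypto, and HCI with total interest score 57.

57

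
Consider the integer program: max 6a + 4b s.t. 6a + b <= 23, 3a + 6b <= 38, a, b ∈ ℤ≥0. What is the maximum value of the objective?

34

(a,b)=(3,4): 6·3+1·4=22≤23, 3·3+6·4=33≤38, objective 34.
(a,b)=(2,5): 6·2+1·5=17≤23, 3·2+6·5=36≤38, objective 32.
(a,b)=(3,3): 6·3+1·3=21≤23, 3·3+6·3=27≤38, objective 30.
(a,b)=(2,4): 6·2+1·4=16≤23, 3·2+6·4=30≤38, objective 28.
Maximum is 34 at (a,b)=(3,4).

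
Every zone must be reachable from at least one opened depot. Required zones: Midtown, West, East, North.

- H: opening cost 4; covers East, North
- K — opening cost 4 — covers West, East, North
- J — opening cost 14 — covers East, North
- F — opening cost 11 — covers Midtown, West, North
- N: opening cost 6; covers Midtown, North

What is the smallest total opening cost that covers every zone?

10

Choose K and N: together they cover Midtown, West, East, North — every zone.
Total opening cost: 4 + 6 = 10.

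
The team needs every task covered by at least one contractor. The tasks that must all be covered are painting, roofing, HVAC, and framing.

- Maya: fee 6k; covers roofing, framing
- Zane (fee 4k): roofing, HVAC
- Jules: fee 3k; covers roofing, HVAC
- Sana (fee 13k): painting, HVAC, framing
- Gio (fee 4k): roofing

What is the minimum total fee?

16

The greedy cost-per-new-task heuristic would pick Jules, Maya, and Sana for 22, but a cheaper cover exists.
Choose Jules and Sana: together they cover painting, roofing, HVAC, framing — every task.
Total fee: 3 + 13 = 16.
No cover costs less than 16.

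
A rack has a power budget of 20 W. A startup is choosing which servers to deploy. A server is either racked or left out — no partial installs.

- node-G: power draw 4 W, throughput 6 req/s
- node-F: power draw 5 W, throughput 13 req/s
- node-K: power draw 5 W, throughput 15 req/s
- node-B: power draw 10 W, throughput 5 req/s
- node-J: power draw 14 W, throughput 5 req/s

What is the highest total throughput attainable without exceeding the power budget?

Allowing fractional choices, the relaxed optimum would be about 37.0, but servers are indivisible.
node-F + node-K + node-B: power draw 5 + 5 + 10 = 20 ≤ 20, throughput 13 + 15 + 5 = 33.
node-G + node-F + node-K: power draw 4 + 5 + 5 = 14 ≤ 20, throughput 6 + 13 + 15 = 34.
node-F + node-K: power draw 5 + 5 = 10 ≤ 20, throughput 13 + 15 = 28.
Best is node-G, node-F, and node-K with total throughput 34.

34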